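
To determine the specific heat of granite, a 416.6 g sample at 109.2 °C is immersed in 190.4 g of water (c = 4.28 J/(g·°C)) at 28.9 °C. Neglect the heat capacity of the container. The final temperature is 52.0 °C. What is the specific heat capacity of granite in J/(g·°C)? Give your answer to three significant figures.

q_gained = (190.4 × 4.28) × (52.0 − 28.9) = 18820 J
q_lost = 416.6 × c × (109.2 − 52.0) = 23829.52 c
Set equal: c = 18820 / 23829.52 = 0.790 J/(g·°C)

c = 0.790 J/(g·°C)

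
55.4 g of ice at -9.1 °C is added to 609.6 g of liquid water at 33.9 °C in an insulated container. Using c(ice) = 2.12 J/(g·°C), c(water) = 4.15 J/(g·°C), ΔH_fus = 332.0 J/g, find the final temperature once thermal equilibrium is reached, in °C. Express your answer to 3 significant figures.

T_f = 24.0 °C

Heat to bring ice to 0 °C and melt it: q₁ = 55.4×2.12×9.1 + 55.4×332.0 = 19462 J
Heat the water can supply cooling to 0 °C: 609.6×4.15×33.9 = 85761.6 J > q₁, so all ice melts.
Energy balance: 609.6×4.15×(33.9 − T) = 19462 + 55.4×4.15×(T − 0)
2529.84(33.9 − T) = 19462 + 229.91 T
85761.6 − 19462 = 2759.75 T
T = 66299.6 / 2759.75 = 24.02 °C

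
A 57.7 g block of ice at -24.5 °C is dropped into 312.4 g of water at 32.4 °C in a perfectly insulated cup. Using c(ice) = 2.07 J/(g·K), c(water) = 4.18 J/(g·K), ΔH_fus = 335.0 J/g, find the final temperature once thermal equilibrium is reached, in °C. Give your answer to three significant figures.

T_f = 13.0 °C

Heat to bring ice to 0 °C and melt it: q₁ = 57.7×2.07×24.5 + 57.7×335.0 = 22256 J
Heat the water can supply cooling to 0 °C: 312.4×4.18×32.4 = 42309.0 J > q₁, so all ice melts.
Energy balance: 312.4×4.18×(32.4 − T) = 22256 + 57.7×4.18×(T − 0)
1305.832(32.4 − T) = 22256 + 241.186 T
42309.0 − 22256 = 1547.018 T
T = 20053.0 / 1547.018 = 12.96 °C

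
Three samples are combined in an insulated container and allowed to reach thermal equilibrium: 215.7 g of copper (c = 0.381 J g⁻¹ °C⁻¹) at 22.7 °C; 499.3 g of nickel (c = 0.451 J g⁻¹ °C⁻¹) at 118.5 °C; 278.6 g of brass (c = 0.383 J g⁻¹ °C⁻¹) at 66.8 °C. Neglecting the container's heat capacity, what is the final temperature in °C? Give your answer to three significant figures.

T_f = 86.2 °C

Σ mᵢcᵢ(T − Tᵢ) = 0  ⇒  T = Σ mᵢcᵢTᵢ / Σ mᵢcᵢ
Σ mᵢcᵢ = 215.7×0.381 + 499.3×0.451 + 278.6×0.383 = 414.0698
Σ mᵢcᵢTᵢ = 82.1817×22.7 + 225.1843×118.5 + 106.7038×66.8 = 35678
T = 35678 / 414.0698 = 86.16 °C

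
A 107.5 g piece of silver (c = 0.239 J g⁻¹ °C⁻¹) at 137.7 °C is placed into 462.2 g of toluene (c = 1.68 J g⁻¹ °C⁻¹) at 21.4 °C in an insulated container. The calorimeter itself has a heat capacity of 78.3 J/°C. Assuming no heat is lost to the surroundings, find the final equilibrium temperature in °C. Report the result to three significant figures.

Heat lost by silver = heat gained by toluene + calorimeter.
(107.5)(0.239)(137.7 − T) = [(462.2)(1.68) + 78.3](T − 21.4)
25.6925 (137.7 − T) = 854.796 (T − 21.4)
3537.9 − 25.6925 T = 854.796 T − 18293
21830.9 = 880.4885 T
T = 24.79 °C

T_f = 24.8 °C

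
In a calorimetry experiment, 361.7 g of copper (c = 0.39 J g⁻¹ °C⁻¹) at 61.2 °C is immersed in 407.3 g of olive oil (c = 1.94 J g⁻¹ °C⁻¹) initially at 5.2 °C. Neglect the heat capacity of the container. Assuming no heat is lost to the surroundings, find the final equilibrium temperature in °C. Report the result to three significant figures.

Heat lost by copper = heat gained by olive oil.
(361.7)(0.39)(61.2 − T) = (407.3)(1.94)(T − 5.2)
141.063 (61.2 − T) = 790.162 (T − 5.2)
8633.1 − 141.063 T = 790.162 T − 4108.8
12741.9 = 931.225 T
T = 13.68 °C

T_f = 13.7 °C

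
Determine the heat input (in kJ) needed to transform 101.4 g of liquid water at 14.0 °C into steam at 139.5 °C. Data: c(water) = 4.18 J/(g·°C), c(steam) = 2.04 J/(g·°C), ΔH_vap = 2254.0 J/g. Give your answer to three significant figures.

q1 (heat water 14.0→100.0 °C): 101.4 × 4.18 × 86.0 = 36451 J
q2 (vaporize at 100 °C): 101.4 × 2254.0 = 228556 J
q3 (heat steam 100.0→139.5 °C): 101.4 × 2.04 × 39.5 = 8171 J
Total: 36451 + 228556 + 8171 = 273178 J = 273 kJ

q = 273 kJ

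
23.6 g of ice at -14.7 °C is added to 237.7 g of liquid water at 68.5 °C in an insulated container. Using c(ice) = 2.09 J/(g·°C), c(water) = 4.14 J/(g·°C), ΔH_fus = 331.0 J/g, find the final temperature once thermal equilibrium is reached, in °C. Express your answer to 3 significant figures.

T_f = 54.4 °C

Heat to bring ice to 0 °C and melt it: q₁ = 23.6×2.09×14.7 + 23.6×331.0 = 8536.7 J
Heat the water can supply cooling to 0 °C: 237.7×4.14×68.5 = 67409.3 J > q₁, so all ice melts.
Energy balance: 237.7×4.14×(68.5 − T) = 8536.7 + 23.6×4.14×(T − 0)
984.078(68.5 − T) = 8536.7 + 97.704 T
67409.3 − 8536.7 = 1081.782 T
T = 58872.6 / 1081.782 = 54.42 °C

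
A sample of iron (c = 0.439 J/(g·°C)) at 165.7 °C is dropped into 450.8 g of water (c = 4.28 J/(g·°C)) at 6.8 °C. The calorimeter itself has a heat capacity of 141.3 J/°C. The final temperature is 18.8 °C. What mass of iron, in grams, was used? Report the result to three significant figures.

q_gained = (450.8 × 4.28 + 141.3) × (18.8 − 6.8) = 24850 J
q_lost = m × 0.439 × (165.7 − 18.8) = 64.4891 m
m = 24850 / 64.4891 = 385 g

m = 385 g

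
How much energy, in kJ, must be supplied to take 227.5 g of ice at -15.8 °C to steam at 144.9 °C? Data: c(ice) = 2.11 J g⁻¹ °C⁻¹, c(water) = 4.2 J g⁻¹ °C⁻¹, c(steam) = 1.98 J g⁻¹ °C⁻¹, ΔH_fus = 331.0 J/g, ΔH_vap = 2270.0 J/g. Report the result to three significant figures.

q1 (heat ice -15.8→0.0 °C): 227.5 × 2.11 × 15.8 = 7584 J
q2 (melt at 0 °C): 227.5 × 331.0 = 75303 J
q3 (heat water 0.0→100.0 °C): 227.5 × 4.2 × 100.0 = 95550 J
q4 (vaporize at 100 °C): 227.5 × 2270.0 = 516425 J
q5 (heat steam 100.0→144.9 °C): 227.5 × 1.98 × 44.9 = 20225 J
Total: 7584 + 75303 + 95550 + 516425 + 20225 = 715087 J = 715 kJ

q = 715 kJ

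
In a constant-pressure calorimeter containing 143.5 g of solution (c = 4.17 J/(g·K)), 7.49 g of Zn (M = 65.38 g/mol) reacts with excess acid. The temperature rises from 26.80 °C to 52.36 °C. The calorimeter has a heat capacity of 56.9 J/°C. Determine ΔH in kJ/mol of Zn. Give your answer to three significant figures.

ΔH = -146 kJ/mol

|ΔT| = |52.36 − 26.80| = 25.56 °C
|q_surr| = (143.5 × 4.17 + 56.9) × 25.56 = 655.295 × 25.56 = 16750 J
n(Zn) = 7.49 / 65.38 = 0.1146 mol
Temperature rose, so q_rxn = −|q_surr| = -16.75 kJ
ΔH = q_rxn / n = -146.2 kJ/mol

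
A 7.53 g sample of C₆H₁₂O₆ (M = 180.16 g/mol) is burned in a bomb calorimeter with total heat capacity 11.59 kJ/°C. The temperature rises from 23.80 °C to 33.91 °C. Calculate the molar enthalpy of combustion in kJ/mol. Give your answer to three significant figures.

ΔH = -2800 kJ/mol

ΔT = 33.91 − 23.80 = 10.11 °C
q_cal = C_cal × ΔT = 11.59 × 10.11 = 117.1749 kJ
n = 7.53 / 180.16 = 0.04180 mol
q_rxn = −q_cal = -117.1749 kJ
ΔH = -117.1749 / 0.04180 = -2803 kJ/mol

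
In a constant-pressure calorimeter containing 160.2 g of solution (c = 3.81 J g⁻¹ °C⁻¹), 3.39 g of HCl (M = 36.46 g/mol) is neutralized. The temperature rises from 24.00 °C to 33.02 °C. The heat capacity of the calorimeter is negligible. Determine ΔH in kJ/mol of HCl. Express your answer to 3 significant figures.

ΔH = -59.2 kJ/mol

|ΔT| = |33.02 − 24.00| = 9.02 °C
|q_surr| = (160.2 × 3.81) × 9.02 = 610.362 × 9.02 = 5505 J
n(HCl) = 3.39 / 36.46 = 0.09298 mol
Temperature rose, so q_rxn = −|q_surr| = -5.505 kJ
ΔH = q_rxn / n = -59.21 kJ/mol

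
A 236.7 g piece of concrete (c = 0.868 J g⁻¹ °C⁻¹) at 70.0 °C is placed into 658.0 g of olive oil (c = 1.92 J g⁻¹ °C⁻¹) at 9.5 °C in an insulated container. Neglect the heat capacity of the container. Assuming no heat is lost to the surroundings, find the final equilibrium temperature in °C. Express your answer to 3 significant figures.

T_f = 18.0 °C

Heat lost by concrete = heat gained by olive oil.
(236.7)(0.868)(70.0 − T) = (658.0)(1.92)(T − 9.5)
205.4556 (70.0 − T) = 1263.36 (T − 9.5)
14382 − 205.4556 T = 1263.36 T − 12002
26384 = 1468.8156 T
T = 17.96 °C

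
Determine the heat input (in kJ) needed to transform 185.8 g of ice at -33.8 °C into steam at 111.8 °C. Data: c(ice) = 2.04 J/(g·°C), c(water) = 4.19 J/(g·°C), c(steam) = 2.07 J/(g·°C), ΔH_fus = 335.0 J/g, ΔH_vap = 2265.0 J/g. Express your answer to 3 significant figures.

q1 (heat ice -33.8→0.0 °C): 185.8 × 2.04 × 33.8 = 12811 J
q2 (melt at 0 °C): 185.8 × 335.0 = 62243 J
q3 (heat water 0.0→100.0 °C): 185.8 × 4.19 × 100.0 = 77850 J
q4 (vaporize at 100 °C): 185.8 × 2265.0 = 420837 J
q5 (heat steam 100.0→111.8 °C): 185.8 × 2.07 × 11.8 = 4538 J
Total: 12811 + 62243 + 77850 + 420837 + 4538 = 578279 J = 578 kJ

q = 578 kJ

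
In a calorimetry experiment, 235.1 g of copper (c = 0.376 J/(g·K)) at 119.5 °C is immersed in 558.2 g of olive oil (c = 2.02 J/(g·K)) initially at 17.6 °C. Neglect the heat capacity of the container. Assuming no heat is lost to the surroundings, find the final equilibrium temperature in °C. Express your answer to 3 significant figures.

T_f = 25.0 °C

Heat lost by copper = heat gained by olive oil.
(235.1)(0.376)(119.5 − T) = (558.2)(2.02)(T − 17.6)
88.3976 (119.5 − T) = 1127.564 (T − 17.6)
10564 − 88.3976 T = 1127.564 T − 19845
30409 = 1215.9616 T
T = 25.01 °C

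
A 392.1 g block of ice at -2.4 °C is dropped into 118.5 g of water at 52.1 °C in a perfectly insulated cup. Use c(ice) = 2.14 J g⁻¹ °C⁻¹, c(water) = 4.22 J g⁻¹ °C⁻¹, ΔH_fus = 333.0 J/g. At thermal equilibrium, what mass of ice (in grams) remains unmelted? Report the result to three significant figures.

Heat to warm all ice to 0 °C: 392.1×2.14×2.4 = 2013.8 J
Heat released by water cooling to 0 °C: 118.5×4.22×52.1 = 26054 J
26054 J < 2013.8 + 392.1×333.0 = 132583.1 J, so not all ice melts; final T = 0 °C.
Heat left for melting: 26054 − 2013.8 = 24040.2 J
Mass melted = 24040.2 / 333.0 = 72.19 g
Ice remaining = 392.1 − 72.19 = 319.91 g

m_ice remaining = 320 g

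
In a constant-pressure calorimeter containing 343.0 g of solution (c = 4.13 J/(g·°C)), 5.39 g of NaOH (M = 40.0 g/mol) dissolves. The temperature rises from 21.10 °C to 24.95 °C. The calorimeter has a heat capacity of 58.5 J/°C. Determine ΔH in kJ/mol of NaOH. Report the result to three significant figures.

|ΔT| = |24.95 − 21.10| = 3.85 °C
|q_surr| = (343.0 × 4.13 + 58.5) × 3.85 = 1475.09 × 3.85 = 5679 J
n(NaOH) = 5.39 / 40.0 = 0.1348 mol
Temperature rose, so q_rxn = −|q_surr| = -5.679 kJ
ΔH = q_rxn / n = -42.13 kJ/mol

ΔH = -42.1 kJ/mol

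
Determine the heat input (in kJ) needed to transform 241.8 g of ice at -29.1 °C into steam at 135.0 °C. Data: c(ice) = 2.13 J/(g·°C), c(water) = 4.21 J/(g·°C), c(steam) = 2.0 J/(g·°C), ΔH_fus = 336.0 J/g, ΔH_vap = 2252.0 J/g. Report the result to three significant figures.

q = 759 kJ

q1 (heat ice -29.1→0.0 °C): 241.8 × 2.13 × 29.1 = 14987 J
q2 (melt at 0 °C): 241.8 × 336.0 = 81245 J
q3 (heat water 0.0→100.0 °C): 241.8 × 4.21 × 100.0 = 101798 J
q4 (vaporize at 100 °C): 241.8 × 2252.0 = 544534 J
q5 (heat steam 100.0→135.0 °C): 241.8 × 2.0 × 35.0 = 16926 J
Total: 14987 + 81245 + 101798 + 544534 + 16926 = 759490 J = 759 kJ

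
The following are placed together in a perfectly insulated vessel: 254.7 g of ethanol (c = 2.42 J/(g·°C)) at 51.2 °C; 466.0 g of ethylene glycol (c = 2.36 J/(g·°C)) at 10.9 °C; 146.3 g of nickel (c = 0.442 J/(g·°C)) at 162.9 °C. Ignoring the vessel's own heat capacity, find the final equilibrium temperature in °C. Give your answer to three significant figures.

Σ mᵢcᵢ(T − Tᵢ) = 0  ⇒  T = Σ mᵢcᵢTᵢ / Σ mᵢcᵢ
Σ mᵢcᵢ = 254.7×2.42 + 466.0×2.36 + 146.3×0.442 = 1780.7986
Σ mᵢcᵢTᵢ = 616.374×51.2 + 1099.76×10.9 + 64.6646×162.9 = 54080
T = 54080 / 1780.7986 = 30.37 °C

T_f = 30.4 °C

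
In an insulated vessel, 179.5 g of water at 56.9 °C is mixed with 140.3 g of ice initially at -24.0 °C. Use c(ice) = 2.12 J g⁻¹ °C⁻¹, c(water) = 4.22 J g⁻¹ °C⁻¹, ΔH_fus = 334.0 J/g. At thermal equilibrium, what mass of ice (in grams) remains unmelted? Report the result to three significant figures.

Heat to warm all ice to 0 °C: 140.3×2.12×24.0 = 7138.5 J
Heat released by water cooling to 0 °C: 179.5×4.22×56.9 = 43101 J
43101 J < 7138.5 + 140.3×334.0 = 53998.7 J, so not all ice melts; final T = 0 °C.
Heat left for melting: 43101 − 7138.5 = 35962.5 J
Mass melted = 35962.5 / 334.0 = 107.7 g
Ice remaining = 140.3 − 107.7 = 32.6 g

m_ice remaining = 32.6 g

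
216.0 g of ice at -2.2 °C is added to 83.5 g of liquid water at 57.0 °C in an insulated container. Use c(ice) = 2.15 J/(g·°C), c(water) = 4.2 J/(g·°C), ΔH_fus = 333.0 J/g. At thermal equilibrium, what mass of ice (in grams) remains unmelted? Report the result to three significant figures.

m_ice remaining = 159 g

Heat to warm all ice to 0 °C: 216.0×2.15×2.2 = 1021.7 J
Heat released by water cooling to 0 °C: 83.5×4.2×57.0 = 19990 J
19990 J < 1021.7 + 216.0×333.0 = 72949.7 J, so not all ice melts; final T = 0 °C.
Heat left for melting: 19990 − 1021.7 = 18968.3 J
Mass melted = 18968.3 / 333.0 = 56.96 g
Ice remaining = 216.0 − 56.96 = 159.04 g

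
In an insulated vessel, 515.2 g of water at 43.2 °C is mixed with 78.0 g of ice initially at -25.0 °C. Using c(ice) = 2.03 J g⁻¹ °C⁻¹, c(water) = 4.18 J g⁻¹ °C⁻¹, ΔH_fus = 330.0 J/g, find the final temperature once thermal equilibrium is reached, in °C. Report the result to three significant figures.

Heat to bring ice to 0 °C and melt it: q₁ = 78.0×2.03×25.0 + 78.0×330.0 = 29699 J
Heat the water can supply cooling to 0 °C: 515.2×4.18×43.2 = 93032.8 J > q₁, so all ice melts.
Energy balance: 515.2×4.18×(43.2 − T) = 29699 + 78.0×4.18×(T − 0)
2153.536(43.2 − T) = 29699 + 326.04 T
93032.8 − 29699 = 2479.576 T
T = 63333.8 / 2479.576 = 25.54 °C

T_f = 25.5 °C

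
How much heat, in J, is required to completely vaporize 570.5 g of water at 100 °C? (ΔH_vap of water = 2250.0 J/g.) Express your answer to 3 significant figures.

q = m × ΔH_vap = 570.5 × 2250.0 = 1284000 J

q = 1280000 J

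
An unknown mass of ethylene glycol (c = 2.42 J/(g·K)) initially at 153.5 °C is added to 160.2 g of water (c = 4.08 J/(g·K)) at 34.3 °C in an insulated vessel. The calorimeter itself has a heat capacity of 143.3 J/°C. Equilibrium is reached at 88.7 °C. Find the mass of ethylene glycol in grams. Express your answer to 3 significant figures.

m = 276 g

q_gained = (160.2 × 4.08 + 143.3) × (88.7 − 34.3) = 43350 J
q_lost = m × 2.42 × (153.5 − 88.7) = 156.816 m
m = 43350 / 156.816 = 276 g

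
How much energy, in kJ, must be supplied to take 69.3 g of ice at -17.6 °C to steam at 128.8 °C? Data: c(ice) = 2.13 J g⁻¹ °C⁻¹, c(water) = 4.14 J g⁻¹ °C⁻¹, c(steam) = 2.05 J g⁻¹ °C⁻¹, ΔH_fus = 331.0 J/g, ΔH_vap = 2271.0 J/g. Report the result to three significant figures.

q = 216 kJ

q1 (heat ice -17.6→0.0 °C): 69.3 × 2.13 × 17.6 = 2598 J
q2 (melt at 0 °C): 69.3 × 331.0 = 22938 J
q3 (heat water 0.0→100.0 °C): 69.3 × 4.14 × 100.0 = 28690 J
q4 (vaporize at 100 °C): 69.3 × 2271.0 = 157380 J
q5 (heat steam 100.0→128.8 °C): 69.3 × 2.05 × 28.8 = 4091 J
Total: 2598 + 22938 + 28690 + 157380 + 4091 = 215697 J = 216 kJ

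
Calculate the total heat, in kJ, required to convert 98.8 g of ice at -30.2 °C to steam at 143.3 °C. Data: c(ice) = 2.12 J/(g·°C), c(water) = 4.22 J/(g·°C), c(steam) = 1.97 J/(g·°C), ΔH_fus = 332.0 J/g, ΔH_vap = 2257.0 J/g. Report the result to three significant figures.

q1 (heat ice -30.2→0.0 °C): 98.8 × 2.12 × 30.2 = 6326 J
q2 (melt at 0 °C): 98.8 × 332.0 = 32802 J
q3 (heat water 0.0→100.0 °C): 98.8 × 4.22 × 100.0 = 41694 J
q4 (vaporize at 100 °C): 98.8 × 2257.0 = 222992 J
q5 (heat steam 100.0→143.3 °C): 98.8 × 1.97 × 43.3 = 8428 J
Total: 6326 + 32802 + 41694 + 222992 + 8428 = 312242 J = 312 kJ

q = 312 kJ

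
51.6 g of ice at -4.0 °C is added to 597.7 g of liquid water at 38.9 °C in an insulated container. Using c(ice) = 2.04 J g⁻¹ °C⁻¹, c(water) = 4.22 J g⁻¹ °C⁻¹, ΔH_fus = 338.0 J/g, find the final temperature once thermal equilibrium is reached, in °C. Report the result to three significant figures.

Heat to bring ice to 0 °C and melt it: q₁ = 51.6×2.04×4.0 + 51.6×338.0 = 17862 J
Heat the water can supply cooling to 0 °C: 597.7×4.22×38.9 = 98117.2 J > q₁, so all ice melts.
Energy balance: 597.7×4.22×(38.9 − T) = 17862 + 51.6×4.22×(T − 0)
2522.294(38.9 − T) = 17862 + 217.752 T
98117.2 − 17862 = 2740.046 T
T = 80255.2 / 2740.046 = 29.29 °C

T_f = 29.3 °C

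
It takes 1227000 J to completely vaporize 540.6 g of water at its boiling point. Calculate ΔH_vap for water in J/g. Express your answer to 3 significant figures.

ΔH_vap = q / m = 1227000 / 540.6 = 2270 J/g

ΔH_vap = 2270 J/g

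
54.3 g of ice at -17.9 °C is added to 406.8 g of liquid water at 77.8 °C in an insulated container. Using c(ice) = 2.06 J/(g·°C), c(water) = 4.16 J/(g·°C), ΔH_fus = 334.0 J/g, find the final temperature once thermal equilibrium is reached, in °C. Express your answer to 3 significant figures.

T_f = 58.1 °C

Heat to bring ice to 0 °C and melt it: q₁ = 54.3×2.06×17.9 + 54.3×334.0 = 20138 J
Heat the water can supply cooling to 0 °C: 406.8×4.16×77.8 = 131660 J > q₁, so all ice melts.
Energy balance: 406.8×4.16×(77.8 − T) = 20138 + 54.3×4.16×(T − 0)
1692.288(77.8 − T) = 20138 + 225.888 T
131660 − 20138 = 1918.176 T
T = 111522 / 1918.176 = 58.14 °C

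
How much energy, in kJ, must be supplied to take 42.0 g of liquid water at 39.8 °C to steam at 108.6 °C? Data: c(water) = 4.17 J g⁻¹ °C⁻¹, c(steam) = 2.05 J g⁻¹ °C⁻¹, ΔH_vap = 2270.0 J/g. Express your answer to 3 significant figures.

q = 107 kJ

q1 (heat water 39.8→100.0 °C): 42.0 × 4.17 × 60.2 = 10543 J
q2 (vaporize at 100 °C): 42.0 × 2270.0 = 95340 J
q3 (heat steam 100.0→108.6 °C): 42.0 × 2.05 × 8.6 = 740 J
Total: 10543 + 95340 + 740 = 106623 J = 107 kJ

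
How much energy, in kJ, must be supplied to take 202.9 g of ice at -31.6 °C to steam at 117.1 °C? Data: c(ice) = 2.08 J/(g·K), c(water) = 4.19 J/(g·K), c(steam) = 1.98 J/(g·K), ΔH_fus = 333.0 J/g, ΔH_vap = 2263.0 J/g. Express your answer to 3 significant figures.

q1 (heat ice -31.6→0.0 °C): 202.9 × 2.08 × 31.6 = 13336 J
q2 (melt at 0 °C): 202.9 × 333.0 = 67566 J
q3 (heat water 0.0→100.0 °C): 202.9 × 4.19 × 100.0 = 85015 J
q4 (vaporize at 100 °C): 202.9 × 2263.0 = 459163 J
q5 (heat steam 100.0→117.1 °C): 202.9 × 1.98 × 17.1 = 6870 J
Total: 13336 + 67566 + 85015 + 459163 + 6870 = 631950 J = 632 kJ

q = 632 kJ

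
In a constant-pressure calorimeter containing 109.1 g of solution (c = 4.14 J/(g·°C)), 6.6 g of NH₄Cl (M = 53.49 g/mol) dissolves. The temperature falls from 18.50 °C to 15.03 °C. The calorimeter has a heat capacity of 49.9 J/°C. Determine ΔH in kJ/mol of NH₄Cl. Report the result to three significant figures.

ΔH = 14.1 kJ/mol

|ΔT| = |15.03 − 18.50| = 3.47 °C
|q_surr| = (109.1 × 4.14 + 49.9) × 3.47 = 501.574 × 3.47 = 1740 J
n(NH₄Cl) = 6.6 / 53.49 = 0.1234 mol
Temperature fell, so q_rxn = +|q_surr| = 1.740 kJ
ΔH = q_rxn / n = 14.10 kJ/mol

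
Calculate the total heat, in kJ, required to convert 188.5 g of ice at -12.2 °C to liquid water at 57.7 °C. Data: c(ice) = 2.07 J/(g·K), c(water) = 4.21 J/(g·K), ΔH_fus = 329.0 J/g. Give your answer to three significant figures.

q1 (heat ice -12.2→0.0 °C): 188.5 × 2.07 × 12.2 = 4760 J
q2 (melt at 0 °C): 188.5 × 329.0 = 62017 J
q3 (heat water 0.0→57.7 °C): 188.5 × 4.21 × 57.7 = 45790 J
Total: 4760 + 62017 + 45790 = 112567 J = 113 kJ

q = 113 kJ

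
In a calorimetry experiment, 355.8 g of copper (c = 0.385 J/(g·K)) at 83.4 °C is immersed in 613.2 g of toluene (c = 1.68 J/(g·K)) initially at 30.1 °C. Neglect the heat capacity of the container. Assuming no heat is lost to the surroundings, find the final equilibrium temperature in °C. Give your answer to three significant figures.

T_f = 36.4 °C

Heat lost by copper = heat gained by toluene.
(355.8)(0.385)(83.4 − T) = (613.2)(1.68)(T − 30.1)
136.983 (83.4 − T) = 1030.176 (T − 30.1)
11424 − 136.983 T = 1030.176 T − 31008
42432 = 1167.159 T
T = 36.35 °C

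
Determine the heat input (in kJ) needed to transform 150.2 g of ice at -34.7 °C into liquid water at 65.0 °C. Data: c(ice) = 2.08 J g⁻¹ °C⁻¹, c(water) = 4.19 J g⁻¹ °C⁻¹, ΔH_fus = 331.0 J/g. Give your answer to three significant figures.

q = 101 kJ

q1 (heat ice -34.7→0.0 °C): 150.2 × 2.08 × 34.7 = 10841 J
q2 (melt at 0 °C): 150.2 × 331.0 = 49716 J
q3 (heat water 0.0→65.0 °C): 150.2 × 4.19 × 65.0 = 40907 J
Total: 10841 + 49716 + 40907 = 101464 J = 101 kJ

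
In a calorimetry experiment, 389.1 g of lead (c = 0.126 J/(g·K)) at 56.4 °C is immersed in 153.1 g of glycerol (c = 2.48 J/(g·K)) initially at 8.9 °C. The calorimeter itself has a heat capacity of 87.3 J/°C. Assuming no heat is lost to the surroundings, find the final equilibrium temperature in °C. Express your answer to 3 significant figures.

T_f = 13.4 °C

Heat lost by lead = heat gained by glycerol + calorimeter.
(389.1)(0.126)(56.4 − T) = [(153.1)(2.48) + 87.3](T − 8.9)
49.0266 (56.4 − T) = 466.988 (T − 8.9)
2765.1 − 49.0266 T = 466.988 T − 4156.2
6921.3 = 516.0146 T
T = 13.41 °C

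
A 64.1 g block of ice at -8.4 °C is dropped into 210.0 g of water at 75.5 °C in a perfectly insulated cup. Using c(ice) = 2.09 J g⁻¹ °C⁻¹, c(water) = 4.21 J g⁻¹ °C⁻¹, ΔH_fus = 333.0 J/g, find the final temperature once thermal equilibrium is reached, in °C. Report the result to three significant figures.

T_f = 38.4 °C

Heat to bring ice to 0 °C and melt it: q₁ = 64.1×2.09×8.4 + 64.1×333.0 = 22471 J
Heat the water can supply cooling to 0 °C: 210.0×4.21×75.5 = 66749.6 J > q₁, so all ice melts.
Energy balance: 210.0×4.21×(75.5 − T) = 22471 + 64.1×4.21×(T − 0)
884.1(75.5 − T) = 22471 + 269.861 T
66749.6 − 22471 = 1153.961 T
T = 44278.6 / 1153.961 = 38.37 °C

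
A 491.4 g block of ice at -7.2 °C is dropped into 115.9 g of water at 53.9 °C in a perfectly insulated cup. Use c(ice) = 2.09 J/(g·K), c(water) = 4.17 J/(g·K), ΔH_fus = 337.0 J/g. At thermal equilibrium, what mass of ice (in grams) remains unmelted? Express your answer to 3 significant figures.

m_ice remaining = 436 g

Heat to warm all ice to 0 °C: 491.4×2.09×7.2 = 7394.6 J
Heat released by water cooling to 0 °C: 115.9×4.17×53.9 = 26050 J
26050 J < 7394.6 + 491.4×337.0 = 172996.4 J, so not all ice melts; final T = 0 °C.
Heat left for melting: 26050 − 7394.6 = 18655.4 J
Mass melted = 18655.4 / 337.0 = 55.36 g
Ice remaining = 491.4 − 55.36 = 436.04 g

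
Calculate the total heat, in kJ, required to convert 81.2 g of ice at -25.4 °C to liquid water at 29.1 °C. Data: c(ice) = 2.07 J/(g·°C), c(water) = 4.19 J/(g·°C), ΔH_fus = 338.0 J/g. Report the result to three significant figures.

q1 (heat ice -25.4→0.0 °C): 81.2 × 2.07 × 25.4 = 4269 J
q2 (melt at 0 °C): 81.2 × 338.0 = 27446 J
q3 (heat water 0.0→29.1 °C): 81.2 × 4.19 × 29.1 = 9901 J
Total: 4269 + 27446 + 9901 = 41616 J = 41.6 kJ

q = 41.6 kJ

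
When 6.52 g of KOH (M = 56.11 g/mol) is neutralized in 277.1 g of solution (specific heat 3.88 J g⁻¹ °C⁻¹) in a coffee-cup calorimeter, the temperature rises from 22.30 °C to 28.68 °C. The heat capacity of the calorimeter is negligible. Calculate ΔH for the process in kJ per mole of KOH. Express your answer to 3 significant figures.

|ΔT| = |28.68 − 22.30| = 6.38 °C
|q_surr| = (277.1 × 3.88) × 6.38 = 1075.148 × 6.38 = 6859 J
n(KOH) = 6.52 / 56.11 = 0.1162 mol
Temperature rose, so q_rxn = −|q_surr| = -6.859 kJ
ΔH = q_rxn / n = -59.03 kJ/mol

ΔH = -59.0 kJ/mol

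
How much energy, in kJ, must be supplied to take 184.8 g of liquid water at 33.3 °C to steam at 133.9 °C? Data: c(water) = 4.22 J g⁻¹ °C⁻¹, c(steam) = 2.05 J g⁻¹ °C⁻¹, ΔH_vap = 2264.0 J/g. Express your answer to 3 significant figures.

q1 (heat water 33.3→100.0 °C): 184.8 × 4.22 × 66.7 = 52016 J
q2 (vaporize at 100 °C): 184.8 × 2264.0 = 418387 J
q3 (heat steam 100.0→133.9 °C): 184.8 × 2.05 × 33.9 = 12843 J
Total: 52016 + 418387 + 12843 = 483246 J = 483 kJ

q = 483 kJ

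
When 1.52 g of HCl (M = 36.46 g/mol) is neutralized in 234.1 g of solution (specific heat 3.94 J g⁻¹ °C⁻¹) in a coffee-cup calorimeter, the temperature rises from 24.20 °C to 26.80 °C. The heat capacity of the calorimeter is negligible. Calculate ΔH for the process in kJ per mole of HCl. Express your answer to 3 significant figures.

|ΔT| = |26.80 − 24.20| = 2.60 °C
|q_surr| = (234.1 × 3.94) × 2.60 = 922.354 × 2.60 = 2398 J
n(HCl) = 1.52 / 36.46 = 0.04169 mol
Temperature rose, so q_rxn = −|q_surr| = -2.398 kJ
ΔH = q_rxn / n = -57.52 kJ/mol

ΔH = -57.5 kJ/mol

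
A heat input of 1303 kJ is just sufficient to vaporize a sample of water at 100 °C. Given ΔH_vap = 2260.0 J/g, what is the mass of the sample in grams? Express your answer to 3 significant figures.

m = q / ΔH_vap = 1303000 J / 2260.0 J/g = 577 g

m = 577 g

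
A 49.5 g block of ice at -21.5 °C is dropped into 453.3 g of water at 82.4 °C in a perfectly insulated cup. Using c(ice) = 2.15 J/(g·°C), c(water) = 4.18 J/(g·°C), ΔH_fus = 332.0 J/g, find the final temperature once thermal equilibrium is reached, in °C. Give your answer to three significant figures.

T_f = 65.4 °C

Heat to bring ice to 0 °C and melt it: q₁ = 49.5×2.15×21.5 + 49.5×332.0 = 18722 J
Heat the water can supply cooling to 0 °C: 453.3×4.18×82.4 = 156131 J > q₁, so all ice melts.
Energy balance: 453.3×4.18×(82.4 − T) = 18722 + 49.5×4.18×(T − 0)
1894.794(82.4 − T) = 18722 + 206.91 T
156131 − 18722 = 2101.704 T
T = 137409 / 2101.704 = 65.38 °C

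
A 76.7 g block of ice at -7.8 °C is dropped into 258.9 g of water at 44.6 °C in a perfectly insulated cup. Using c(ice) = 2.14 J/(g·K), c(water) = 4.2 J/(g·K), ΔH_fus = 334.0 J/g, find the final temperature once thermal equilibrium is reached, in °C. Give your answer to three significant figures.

T_f = 15.3 °C

Heat to bring ice to 0 °C and melt it: q₁ = 76.7×2.14×7.8 + 76.7×334.0 = 26898 J
Heat the water can supply cooling to 0 °C: 258.9×4.2×44.6 = 48497.1 J > q₁, so all ice melts.
Energy balance: 258.9×4.2×(44.6 − T) = 26898 + 76.7×4.2×(T − 0)
1087.38(44.6 − T) = 26898 + 322.14 T
48497.1 − 26898 = 1409.52 T
T = 21599.1 / 1409.52 = 15.32 °C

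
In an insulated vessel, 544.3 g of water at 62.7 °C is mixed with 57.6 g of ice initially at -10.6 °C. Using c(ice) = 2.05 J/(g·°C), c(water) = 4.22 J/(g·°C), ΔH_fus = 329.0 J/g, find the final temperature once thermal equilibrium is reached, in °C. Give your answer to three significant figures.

Heat to bring ice to 0 °C and melt it: q₁ = 57.6×2.05×10.6 + 57.6×329.0 = 20202 J
Heat the water can supply cooling to 0 °C: 544.3×4.22×62.7 = 144019 J > q₁, so all ice melts.
Energy balance: 544.3×4.22×(62.7 − T) = 20202 + 57.6×4.22×(T − 0)
2296.946(62.7 − T) = 20202 + 243.072 T
144019 − 20202 = 2540.018 T
T = 123817 / 2540.018 = 48.747 °C

T_f = 48.7 °C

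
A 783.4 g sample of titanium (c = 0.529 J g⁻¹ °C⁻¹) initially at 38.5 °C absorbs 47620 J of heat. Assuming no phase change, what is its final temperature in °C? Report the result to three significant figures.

ΔT = q / (m c) = 47620 / (783.4 × 0.529) = 114.9 °C
T_f = 38.5 + 114.9 = 153.4 °C

T_f = 153 °C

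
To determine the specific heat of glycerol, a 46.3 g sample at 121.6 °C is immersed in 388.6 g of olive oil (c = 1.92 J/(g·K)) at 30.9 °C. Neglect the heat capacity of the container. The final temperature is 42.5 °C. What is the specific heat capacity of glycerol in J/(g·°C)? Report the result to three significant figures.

q_gained = (388.6 × 1.92) × (42.5 − 30.9) = 8655 J
q_lost = 46.3 × c × (121.6 − 42.5) = 3662.33 c
Set equal: c = 8655 / 3662.33 = 2.36 J/(g·°C)

c = 2.36 J/(g·°C)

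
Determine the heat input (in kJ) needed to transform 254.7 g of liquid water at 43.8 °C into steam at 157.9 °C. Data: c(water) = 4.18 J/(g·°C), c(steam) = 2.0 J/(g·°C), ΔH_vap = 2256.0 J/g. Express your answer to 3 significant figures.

q = 664 kJ

q1 (heat water 43.8→100.0 °C): 254.7 × 4.18 × 56.2 = 59833 J
q2 (vaporize at 100 °C): 254.7 × 2256.0 = 574603 J
q3 (heat steam 100.0→157.9 °C): 254.7 × 2.0 × 57.9 = 29494 J
Total: 59833 + 574603 + 29494 = 663930 J = 664 kJ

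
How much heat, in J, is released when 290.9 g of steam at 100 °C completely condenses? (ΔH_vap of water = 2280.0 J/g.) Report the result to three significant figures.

q = m × ΔH_vap = 290.9 × 2280.0 = 663300 J

q = 663000 J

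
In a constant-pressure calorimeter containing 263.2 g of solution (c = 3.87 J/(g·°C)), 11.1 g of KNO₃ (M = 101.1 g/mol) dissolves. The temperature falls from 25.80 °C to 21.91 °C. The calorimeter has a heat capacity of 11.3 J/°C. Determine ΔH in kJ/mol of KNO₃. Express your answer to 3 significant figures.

ΔH = 36.5 kJ/mol

|ΔT| = |21.91 − 25.80| = 3.89 °C
|q_surr| = (263.2 × 3.87 + 11.3) × 3.89 = 1029.884 × 3.89 = 4006 J
n(KNO₃) = 11.1 / 101.1 = 0.1098 mol
Temperature fell, so q_rxn = +|q_surr| = 4.006 kJ
ΔH = q_rxn / n = 36.48 kJ/mol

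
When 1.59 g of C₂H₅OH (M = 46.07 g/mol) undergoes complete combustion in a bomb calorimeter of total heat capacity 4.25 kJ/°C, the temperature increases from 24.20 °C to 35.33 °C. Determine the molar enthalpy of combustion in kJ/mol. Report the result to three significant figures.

ΔH = -1370 kJ/mol

ΔT = 35.33 − 24.20 = 11.13 °C
q_cal = C_cal × ΔT = 4.25 × 11.13 = 47.3025 kJ
n = 1.59 / 46.07 = 0.03451 mol
q_rxn = −q_cal = -47.3025 kJ
ΔH = -47.3025 / 0.03451 = -1371 kJ/mol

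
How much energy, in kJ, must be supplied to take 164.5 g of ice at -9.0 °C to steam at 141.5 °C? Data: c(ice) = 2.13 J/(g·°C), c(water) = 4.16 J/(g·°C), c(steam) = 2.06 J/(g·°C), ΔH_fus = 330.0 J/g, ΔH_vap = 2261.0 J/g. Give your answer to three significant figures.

q = 512 kJ

q1 (heat ice -9.0→0.0 °C): 164.5 × 2.13 × 9.0 = 3153 J
q2 (melt at 0 °C): 164.5 × 330.0 = 54285 J
q3 (heat water 0.0→100.0 °C): 164.5 × 4.16 × 100.0 = 68432 J
q4 (vaporize at 100 °C): 164.5 × 2261.0 = 371935 J
q5 (heat steam 100.0→141.5 °C): 164.5 × 2.06 × 41.5 = 14063 J
Total: 3153 + 54285 + 68432 + 371935 + 14063 = 511868 J = 512 kJ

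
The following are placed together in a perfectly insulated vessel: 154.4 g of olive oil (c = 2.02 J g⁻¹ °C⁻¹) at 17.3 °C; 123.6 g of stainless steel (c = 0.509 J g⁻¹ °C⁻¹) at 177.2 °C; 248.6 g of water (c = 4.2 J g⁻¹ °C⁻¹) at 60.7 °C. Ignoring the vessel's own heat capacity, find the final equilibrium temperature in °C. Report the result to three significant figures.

Σ mᵢcᵢ(T − Tᵢ) = 0  ⇒  T = Σ mᵢcᵢTᵢ / Σ mᵢcᵢ
Σ mᵢcᵢ = 154.4×2.02 + 123.6×0.509 + 248.6×4.2 = 1418.9204
Σ mᵢcᵢTᵢ = 311.888×17.3 + 62.9124×177.2 + 1044.12×60.7 = 79922
T = 79922 / 1418.9204 = 56.33 °C

T_f = 56.3 °C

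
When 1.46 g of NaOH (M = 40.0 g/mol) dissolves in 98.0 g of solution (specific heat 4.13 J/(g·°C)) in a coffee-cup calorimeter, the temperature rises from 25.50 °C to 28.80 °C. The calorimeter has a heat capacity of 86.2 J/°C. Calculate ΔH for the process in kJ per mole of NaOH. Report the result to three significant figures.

|ΔT| = |28.80 − 25.50| = 3.30 °C
|q_surr| = (98.0 × 4.13 + 86.2) × 3.30 = 490.94 × 3.30 = 1620 J
n(NaOH) = 1.46 / 40.0 = 0.03650 mol
Temperature rose, so q_rxn = −|q_surr| = -1.620 kJ
ΔH = q_rxn / n = -44.38 kJ/mol

ΔH = -44.4 kJ/mol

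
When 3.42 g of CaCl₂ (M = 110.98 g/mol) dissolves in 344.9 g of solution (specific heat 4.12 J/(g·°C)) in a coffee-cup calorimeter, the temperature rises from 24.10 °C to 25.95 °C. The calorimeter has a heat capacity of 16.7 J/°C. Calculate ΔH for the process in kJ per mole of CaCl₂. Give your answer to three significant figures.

ΔH = -86.3 kJ/mol

|ΔT| = |25.95 − 24.10| = 1.85 °C
|q_surr| = (344.9 × 4.12 + 16.7) × 1.85 = 1437.688 × 1.85 = 2660 J
n(CaCl₂) = 3.42 / 110.98 = 0.03082 mol
Temperature rose, so q_rxn = −|q_surr| = -2.660 kJ
ΔH = q_rxn / n = -86.31 kJ/mol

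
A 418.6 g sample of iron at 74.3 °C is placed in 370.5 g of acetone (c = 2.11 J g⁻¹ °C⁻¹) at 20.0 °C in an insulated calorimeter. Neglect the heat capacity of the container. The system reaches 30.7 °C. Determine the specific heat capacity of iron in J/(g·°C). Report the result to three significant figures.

c = 0.458 J/(g·°C)

q_gained = (370.5 × 2.11) × (30.7 − 20.0) = 8365 J
q_lost = 418.6 × c × (74.3 − 30.7) = 18250.96 c
Set equal: c = 8365 / 18250.96 = 0.458 J/(g·°C)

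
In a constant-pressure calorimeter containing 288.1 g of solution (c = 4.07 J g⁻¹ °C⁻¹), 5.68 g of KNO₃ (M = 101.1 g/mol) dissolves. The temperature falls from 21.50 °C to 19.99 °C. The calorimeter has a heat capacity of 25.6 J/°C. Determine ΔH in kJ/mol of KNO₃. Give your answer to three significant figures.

ΔH = 32.2 kJ/mol

|ΔT| = |19.99 − 21.50| = 1.51 °C
|q_surr| = (288.1 × 4.07 + 25.6) × 1.51 = 1198.167 × 1.51 = 1809 J
n(KNO₃) = 5.68 / 101.1 = 0.05618 mol
Temperature fell, so q_rxn = +|q_surr| = 1.809 kJ
ΔH = q_rxn / n = 32.20 kJ/mol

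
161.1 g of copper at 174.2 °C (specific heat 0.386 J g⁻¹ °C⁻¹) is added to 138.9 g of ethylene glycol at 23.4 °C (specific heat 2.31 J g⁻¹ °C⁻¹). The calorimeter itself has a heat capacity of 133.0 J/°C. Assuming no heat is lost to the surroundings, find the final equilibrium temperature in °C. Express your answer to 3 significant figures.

T_f = 41.6 °C

Heat lost by copper = heat gained by ethylene glycol + calorimeter.
(161.1)(0.386)(174.2 − T) = [(138.9)(2.31) + 133.0](T − 23.4)
62.1846 (174.2 − T) = 453.859 (T − 23.4)
10833 − 62.1846 T = 453.859 T − 10620
21453 = 516.0436 T
T = 41.57 °C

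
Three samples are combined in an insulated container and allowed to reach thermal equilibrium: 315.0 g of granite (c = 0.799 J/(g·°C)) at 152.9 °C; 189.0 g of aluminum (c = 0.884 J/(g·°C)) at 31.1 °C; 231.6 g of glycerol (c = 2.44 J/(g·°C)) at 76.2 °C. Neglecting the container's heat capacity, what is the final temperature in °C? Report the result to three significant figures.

T_f = 88.2 °C

Σ mᵢcᵢ(T − Tᵢ) = 0  ⇒  T = Σ mᵢcᵢTᵢ / Σ mᵢcᵢ
Σ mᵢcᵢ = 315.0×0.799 + 189.0×0.884 + 231.6×2.44 = 983.865
Σ mᵢcᵢTᵢ = 251.685×152.9 + 167.076×31.1 + 565.104×76.2 = 86740
T = 86740 / 983.865 = 88.16 °C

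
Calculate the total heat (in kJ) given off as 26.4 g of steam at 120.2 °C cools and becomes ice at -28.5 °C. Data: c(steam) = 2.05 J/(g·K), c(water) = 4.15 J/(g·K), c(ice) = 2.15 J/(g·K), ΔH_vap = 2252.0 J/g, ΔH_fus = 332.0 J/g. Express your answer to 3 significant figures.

q = 81.9 kJ

q1 (cool steam 120.2→100 °C): 26.4 × 2.05 × 20.2 = 1093 J
q2 (condense at 100 °C): 26.4 × 2252.0 = 59453 J
q3 (cool water 100→0 °C): 26.4 × 4.15 × 100.0 = 10956 J
q4 (freeze at 0 °C): 26.4 × 332.0 = 8765 J
q5 (cool ice 0→-28.5 °C): 26.4 × 2.15 × 28.5 = 1618 J
Total: 1093 + 59453 + 10956 + 8765 + 1618 = 81885 J = 81.9 kJ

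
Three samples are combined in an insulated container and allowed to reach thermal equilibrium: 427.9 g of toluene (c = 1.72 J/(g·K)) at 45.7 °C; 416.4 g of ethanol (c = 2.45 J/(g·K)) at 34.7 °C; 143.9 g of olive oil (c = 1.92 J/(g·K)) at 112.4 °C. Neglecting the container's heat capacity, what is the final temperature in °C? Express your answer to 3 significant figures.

T_f = 49.2 °C

Σ mᵢcᵢ(T − Tᵢ) = 0  ⇒  T = Σ mᵢcᵢTᵢ / Σ mᵢcᵢ
Σ mᵢcᵢ = 427.9×1.72 + 416.4×2.45 + 143.9×1.92 = 2032.456
Σ mᵢcᵢTᵢ = 735.988×45.7 + 1020.18×34.7 + 276.288×112.4 = 100090
T = 100090 / 2032.456 = 49.246 °C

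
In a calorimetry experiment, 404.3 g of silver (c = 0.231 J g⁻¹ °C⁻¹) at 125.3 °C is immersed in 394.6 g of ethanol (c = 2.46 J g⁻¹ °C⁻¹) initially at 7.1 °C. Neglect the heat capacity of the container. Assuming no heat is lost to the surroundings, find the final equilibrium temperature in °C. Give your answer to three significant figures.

Heat lost by silver = heat gained by ethanol.
(404.3)(0.231)(125.3 − T) = (394.6)(2.46)(T − 7.1)
93.3933 (125.3 − T) = 970.716 (T − 7.1)
11702 − 93.3933 T = 970.716 T − 6892.1
18594.1 = 1064.1093 T
T = 17.47 °C

T_f = 17.5 °C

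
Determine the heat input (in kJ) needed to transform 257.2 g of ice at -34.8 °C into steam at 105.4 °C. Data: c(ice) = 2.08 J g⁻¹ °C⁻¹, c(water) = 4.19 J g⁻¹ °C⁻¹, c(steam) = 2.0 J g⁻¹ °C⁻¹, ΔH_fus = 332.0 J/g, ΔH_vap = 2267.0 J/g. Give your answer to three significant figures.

q1 (heat ice -34.8→0.0 °C): 257.2 × 2.08 × 34.8 = 18617 J
q2 (melt at 0 °C): 257.2 × 332.0 = 85390 J
q3 (heat water 0.0→100.0 °C): 257.2 × 4.19 × 100.0 = 107767 J
q4 (vaporize at 100 °C): 257.2 × 2267.0 = 583072 J
q5 (heat steam 100.0→105.4 °C): 257.2 × 2.0 × 5.4 = 2778 J
Total: 18617 + 85390 + 107767 + 583072 + 2778 = 797624 J = 798 kJ

q = 798 kJ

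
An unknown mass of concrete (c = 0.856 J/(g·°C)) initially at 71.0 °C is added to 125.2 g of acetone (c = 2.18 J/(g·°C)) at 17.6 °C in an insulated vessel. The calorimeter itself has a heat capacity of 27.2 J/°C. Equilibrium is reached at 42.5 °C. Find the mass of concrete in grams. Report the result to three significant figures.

m = 306 g

q_gained = (125.2 × 2.18 + 27.2) × (42.5 − 17.6) = 7473 J
q_lost = m × 0.856 × (71.0 − 42.5) = 24.396 m
m = 7473 / 24.396 = 306 g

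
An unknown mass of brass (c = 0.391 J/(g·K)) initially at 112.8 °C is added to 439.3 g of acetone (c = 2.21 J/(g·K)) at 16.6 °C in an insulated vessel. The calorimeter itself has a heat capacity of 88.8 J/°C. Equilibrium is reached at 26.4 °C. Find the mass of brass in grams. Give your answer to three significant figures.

q_gained = (439.3 × 2.21 + 88.8) × (26.4 − 16.6) = 10380 J
q_lost = m × 0.391 × (112.8 − 26.4) = 33.7824 m
m = 10380 / 33.7824 = 307 g

m = 307 g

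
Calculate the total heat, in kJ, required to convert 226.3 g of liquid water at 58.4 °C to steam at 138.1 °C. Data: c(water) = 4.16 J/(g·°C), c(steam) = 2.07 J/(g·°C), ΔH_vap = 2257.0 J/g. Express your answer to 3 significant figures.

q1 (heat water 58.4→100.0 °C): 226.3 × 4.16 × 41.6 = 39163 J
q2 (vaporize at 100 °C): 226.3 × 2257.0 = 510759 J
q3 (heat steam 100.0→138.1 °C): 226.3 × 2.07 × 38.1 = 17848 J
Total: 39163 + 510759 + 17848 = 567770 J = 568 kJ

q = 568 kJ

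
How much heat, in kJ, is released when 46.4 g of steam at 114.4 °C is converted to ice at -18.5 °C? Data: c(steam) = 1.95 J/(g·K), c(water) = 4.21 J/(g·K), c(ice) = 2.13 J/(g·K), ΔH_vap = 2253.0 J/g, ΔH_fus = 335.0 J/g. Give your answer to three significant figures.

q = 143 kJ

q1 (cool steam 114.4→100 °C): 46.4 × 1.95 × 14.4 = 1303 J
q2 (condense at 100 °C): 46.4 × 2253.0 = 104539 J
q3 (cool water 100→0 °C): 46.4 × 4.21 × 100.0 = 19534 J
q4 (freeze at 0 °C): 46.4 × 335.0 = 15544 J
q5 (cool ice 0→-18.5 °C): 46.4 × 2.13 × 18.5 = 1828 J
Total: 1303 + 104539 + 19534 + 15544 + 1828 = 142748 J = 143 kJ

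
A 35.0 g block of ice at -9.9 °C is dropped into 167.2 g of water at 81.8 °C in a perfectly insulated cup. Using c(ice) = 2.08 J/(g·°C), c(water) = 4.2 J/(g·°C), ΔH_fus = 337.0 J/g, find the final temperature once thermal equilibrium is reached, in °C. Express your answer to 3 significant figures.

T_f = 52.9 °C

Heat to bring ice to 0 °C and melt it: q₁ = 35.0×2.08×9.9 + 35.0×337.0 = 12516 J
Heat the water can supply cooling to 0 °C: 167.2×4.2×81.8 = 57443.2 J > q₁, so all ice melts.
Energy balance: 167.2×4.2×(81.8 − T) = 12516 + 35.0×4.2×(T − 0)
702.24(81.8 − T) = 12516 + 147 T
57443.2 − 12516 = 849.24 T
T = 44927.2 / 849.24 = 52.90 °C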